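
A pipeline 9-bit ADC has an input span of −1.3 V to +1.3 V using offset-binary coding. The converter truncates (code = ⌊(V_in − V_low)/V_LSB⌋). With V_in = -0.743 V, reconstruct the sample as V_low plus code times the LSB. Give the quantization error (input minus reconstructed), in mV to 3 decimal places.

3.484 mV

Step size: 2.6 V ÷ 2^9 = 5.078 mV.
Scaled input = 109.6862 LSBs, so code = 109.
Code 109 maps back to (−1.3) + 109×0.00507813 V = -0.74648437 V.
Difference: 0.00348438 V → 3.484 mV.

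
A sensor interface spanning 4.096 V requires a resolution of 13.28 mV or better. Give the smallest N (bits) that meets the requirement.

Number of steps required ≥ 4.096 V / 13.28 mV = 308.43.
Need 2^N ≥ 308.43; 2^8 = 256, 2^9 = 512.
Minimum N = 9.

9 bits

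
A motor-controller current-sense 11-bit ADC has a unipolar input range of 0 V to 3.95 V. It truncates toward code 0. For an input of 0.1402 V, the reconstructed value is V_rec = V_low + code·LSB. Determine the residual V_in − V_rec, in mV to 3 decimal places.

1.333 mV

Step size: 3.95 V ÷ 2^11 = 1.929 mV.
(0.1402 − 0)/0.00192871 = 72.6910; ⌊·⌋ gives code 72.
Code 72 maps back to 0 + 72×0.00192871 V = 0.13886719 V.
V_in − V_rec = 0.00133281 V = 1.333 mV.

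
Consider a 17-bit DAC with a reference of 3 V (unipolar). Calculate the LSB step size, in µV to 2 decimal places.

22.89 µV

Full-scale span = 3 V.
LSB = 3 / 2^17 = 3 / 131072 = 2.28882e-05 V = 22.89 µV.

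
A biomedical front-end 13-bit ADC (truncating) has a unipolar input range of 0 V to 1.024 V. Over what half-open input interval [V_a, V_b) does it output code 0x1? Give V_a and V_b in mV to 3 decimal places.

[0.125 mV, 0.250 mV)

LSB = 1.024/2^13 = 125.00 µV.
Code 0x1 = 1 decimal.
V_a = V_low + 1·LSB = 0.000125 V; V_b = V_low + 2·LSB = 0.00025 V.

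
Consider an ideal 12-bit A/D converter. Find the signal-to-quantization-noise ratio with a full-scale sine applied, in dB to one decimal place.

SNR ≈ 6.02·N + 1.76 dB = 6.02·12 + 1.76 = 74.00 dB.

74.0 dB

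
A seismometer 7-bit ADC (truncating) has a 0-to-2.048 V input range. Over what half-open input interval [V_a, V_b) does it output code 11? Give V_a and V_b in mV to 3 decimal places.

LSB = 2.048/2^7 = 16.000 mV.
V_a = V_low + 11·LSB = 0.176 V; V_b = V_low + 12·LSB = 0.192 V.

[176.000 mV, 192.000 mV)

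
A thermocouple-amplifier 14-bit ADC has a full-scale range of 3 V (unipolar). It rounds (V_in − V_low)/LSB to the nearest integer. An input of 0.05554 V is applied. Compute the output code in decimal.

code 303

LSB = 3 V / 16384 = 183.11 µV.
(V_in − V_low)/LSB = (0.05554 − 0) / 0.000183105 = 303.322.
round(303.322) = 303.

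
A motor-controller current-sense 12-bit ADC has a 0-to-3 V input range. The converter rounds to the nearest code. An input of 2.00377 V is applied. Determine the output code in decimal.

With 4096 levels over 3 V, one step is 0.732 mV.
(V_in − V_low)/LSB = (2.00377 − 0) / 0.000732422 = 2735.814.
round(2735.814) = 2736.

code 2736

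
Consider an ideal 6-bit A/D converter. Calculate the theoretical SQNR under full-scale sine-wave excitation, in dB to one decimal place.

SNR ≈ 6.02·N + 1.76 dB = 6.02·6 + 1.76 = 37.88 dB.

37.9 dB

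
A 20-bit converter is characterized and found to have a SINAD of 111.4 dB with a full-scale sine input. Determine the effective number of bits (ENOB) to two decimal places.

18.21 bits

ENOB = (SINAD − 1.76) / 6.02 = (111.4 − 1.76)/6.02 = 18.213.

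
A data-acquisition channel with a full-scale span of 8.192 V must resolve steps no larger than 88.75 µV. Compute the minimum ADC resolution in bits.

17 bits

Number of steps required ≥ 8.192 V / 88.75 µV = 92304.23.
Need 2^N ≥ 92304.23; 2^16 = 65536, 2^17 = 131072.
Minimum N = 17.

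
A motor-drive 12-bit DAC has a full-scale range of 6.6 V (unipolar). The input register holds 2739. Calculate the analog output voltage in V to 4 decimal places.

4.4134 V

LSB = 6.6 V / 2^12 = 1.611 mV.
V_out = 0 + 2739 × 0.00161133 V = 4.41343 V.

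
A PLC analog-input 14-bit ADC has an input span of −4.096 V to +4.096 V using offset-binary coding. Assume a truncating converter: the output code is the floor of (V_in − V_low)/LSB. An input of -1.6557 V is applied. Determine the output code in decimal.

code 4880

LSB = 8.192 V / 16384 = 0.500 mV.
(V_in − V_low)/LSB = (-1.6557 − (−4.096)) / 0.0005 = 4880.600.
Floor → code 4880.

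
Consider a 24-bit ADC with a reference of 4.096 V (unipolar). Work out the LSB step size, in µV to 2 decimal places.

0.24 µV

Full-scale span = 4.096 V.
LSB = 4.096 / 2^24 = 4.096 / 16777216 = 2.44141e-07 V = 0.24 µV.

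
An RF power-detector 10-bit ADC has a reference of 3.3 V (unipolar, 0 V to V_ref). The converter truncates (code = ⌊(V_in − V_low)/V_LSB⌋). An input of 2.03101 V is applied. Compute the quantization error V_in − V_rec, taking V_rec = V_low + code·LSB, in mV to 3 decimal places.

0.737 mV

LSB = 3.3/2^10 = 3.223 mV.
(V_in − V_low)/LSB = (2.03101 − 0)/0.00322266 = 630.2286 → code 630 (floor).
V_rec = 0 + 630·0.00322266 = 2.0302734 V.
Error = 2.03101 − 2.0302734 = 0.000736563 V = 0.737 mV.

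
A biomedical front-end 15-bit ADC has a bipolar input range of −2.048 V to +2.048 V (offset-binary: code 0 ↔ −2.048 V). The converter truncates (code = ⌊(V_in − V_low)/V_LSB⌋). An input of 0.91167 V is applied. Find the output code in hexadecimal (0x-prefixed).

code 0x5C7D (decimal 23677)

Full-scale span = 4.096 V; LSB = 4.096/2^15 = 125.00 µV.
(V_in − V_low)/LSB = (0.91167 − (−2.048)) / 0.000125 = 23677.360.
⌊·⌋(23677.360) = 23677.
In hexadecimal (0x-prefixed): 0x5C7D.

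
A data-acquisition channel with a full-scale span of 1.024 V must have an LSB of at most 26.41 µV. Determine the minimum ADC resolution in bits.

16 bits

Number of steps required ≥ 1.024 V / 26.41 µV = 38773.19.
Need 2^N ≥ 38773.19; 2^15 = 32768, 2^16 = 65536.
Minimum N = 16.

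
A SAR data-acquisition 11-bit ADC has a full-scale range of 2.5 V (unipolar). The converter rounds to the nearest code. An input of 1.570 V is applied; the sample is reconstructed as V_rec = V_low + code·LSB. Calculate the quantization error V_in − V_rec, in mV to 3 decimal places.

0.176 mV

Step size: 2.5 V ÷ 2^11 = 1.221 mV.
Scaled input = 1286.1440 LSBs, so code = 1286.
Code 1286 maps back to 0 + 1286×0.0012207 V = 1.5698242 V.
Difference: 0.000175781 V → 0.176 mV.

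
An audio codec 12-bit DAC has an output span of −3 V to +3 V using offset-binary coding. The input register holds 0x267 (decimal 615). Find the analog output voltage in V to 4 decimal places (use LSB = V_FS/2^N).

-2.0991 V

LSB = 6 V / 2^12 = 1.465 mV.
Code 0x267 = 615 decimal.
V_out = (−3) + 615 × 0.00146484 V = -2.09912 V.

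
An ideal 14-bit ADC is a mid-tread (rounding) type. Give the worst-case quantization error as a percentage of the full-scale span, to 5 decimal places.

Rounding → worst-case error = ½ LSB = V_FS/2^15, so 100/32768 = 0.00305176 % of full scale.

0.00305 %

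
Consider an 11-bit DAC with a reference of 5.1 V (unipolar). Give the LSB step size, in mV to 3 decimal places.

2.490 mV

Full-scale span = 5.1 V.
LSB = 5.1 / 2^11 = 5.1 / 2048 = 0.00249023 V = 2.490 mV.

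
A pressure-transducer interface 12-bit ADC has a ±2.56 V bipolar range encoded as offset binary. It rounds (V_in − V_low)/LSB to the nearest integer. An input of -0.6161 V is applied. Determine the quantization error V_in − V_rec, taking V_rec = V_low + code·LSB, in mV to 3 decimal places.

0.150 mV

Step size: 5.12 V ÷ 2^12 = 1.250 mV.
Scaled input = 1555.1200 LSBs, so code = 1555.
V_rec = (−2.56) + 1555·0.00125 = -0.61625 V.
Error = -0.6161 − (−0.61625) = 0.00015 V = 0.150 mV.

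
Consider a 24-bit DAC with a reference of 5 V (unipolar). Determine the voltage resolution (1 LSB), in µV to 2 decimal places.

Full-scale span = 5 V.
LSB = 5 / 2^24 = 5 / 16777216 = 2.98023e-07 V = 0.30 µV.

0.30 µV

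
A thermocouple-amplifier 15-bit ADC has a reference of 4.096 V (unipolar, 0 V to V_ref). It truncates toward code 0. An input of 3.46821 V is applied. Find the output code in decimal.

code 27745

Full-scale span = 4.096 V; LSB = 4.096/2^15 = 125.00 µV.
(V_in − V_low)/LSB = (3.46821 − 0) / 0.000125 = 27745.680.
So the output code is 27745.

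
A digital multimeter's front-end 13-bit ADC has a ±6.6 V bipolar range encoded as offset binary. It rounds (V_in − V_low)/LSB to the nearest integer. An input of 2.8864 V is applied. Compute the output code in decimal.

Full-scale span = 13.2 V; LSB = 13.2/2^13 = 1.611 mV.
(2.8864 − (−6.6)) / 0.00161133 = 5887.317 LSBs.
round(5887.317) = 5887.

code 5887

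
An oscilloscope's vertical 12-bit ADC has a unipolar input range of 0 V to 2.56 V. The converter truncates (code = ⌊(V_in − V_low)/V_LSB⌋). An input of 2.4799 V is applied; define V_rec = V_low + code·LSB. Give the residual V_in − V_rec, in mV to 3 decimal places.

Step size: 2.56 V ÷ 2^12 = 0.625 mV.
(V_in − V_low)/LSB = (2.4799 − 0)/0.000625 = 3967.8400 → code 3967 (floor).
Reconstructed: 2.479375 V.
Error = 2.4799 − 2.479375 = 0.000525 V = 0.525 mV.

0.525 mV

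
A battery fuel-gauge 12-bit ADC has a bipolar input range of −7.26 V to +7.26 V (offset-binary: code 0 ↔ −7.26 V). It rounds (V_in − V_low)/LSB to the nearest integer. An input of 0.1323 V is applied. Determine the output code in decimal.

LSB = 14.52 V / 4096 = 3.545 mV.
(0.1323 − (−7.26)) / 0.00354492 = 2085.321 LSBs.
Round → code 2085.

code 2085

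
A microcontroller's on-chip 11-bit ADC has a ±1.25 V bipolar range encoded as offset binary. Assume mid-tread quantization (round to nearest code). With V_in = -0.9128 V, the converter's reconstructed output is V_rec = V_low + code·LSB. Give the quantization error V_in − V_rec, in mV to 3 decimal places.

One LSB is 2.5 V / 2048 = 1.221 mV.
Scaled input = 276.2342 LSBs, so code = 276.
V_rec = (−1.25) + 276·0.0012207 = -0.91308594 V.
Error = -0.9128 − (−0.91308594) = 0.000285938 V = 0.286 mV.

0.286 mV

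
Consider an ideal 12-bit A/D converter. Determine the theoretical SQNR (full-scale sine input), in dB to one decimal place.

74.0 dB

SNR ≈ 6.02·N + 1.76 dB = 6.02·12 + 1.76 = 74.00 dB.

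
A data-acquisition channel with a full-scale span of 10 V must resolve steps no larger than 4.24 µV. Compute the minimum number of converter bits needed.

22 bits

Number of steps required ≥ 10 V / 4.24 µV = 2358490.57.
Need 2^N ≥ 2358490.57; 2^21 = 2097152, 2^22 = 4194304.
Minimum N = 22.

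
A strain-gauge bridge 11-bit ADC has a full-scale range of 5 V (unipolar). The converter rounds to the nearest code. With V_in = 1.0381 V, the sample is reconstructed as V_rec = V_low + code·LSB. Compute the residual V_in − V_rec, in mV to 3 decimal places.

0.502 mV

One LSB is 5 V / 2048 = 2.441 mV.
Scaled input = 425.2058 LSBs, so code = 425.
Reconstructed: 1.0375977 V.
V_in − V_rec = 0.000502344 V = 0.502 mV.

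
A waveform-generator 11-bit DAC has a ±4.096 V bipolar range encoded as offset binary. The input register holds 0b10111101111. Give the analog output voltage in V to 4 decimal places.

1.9800 V

LSB = 8.192 V / 2^11 = 4.000 mV.
Code 0b10111101111 = 1519 decimal.
V_out = (−4.096) + 1519 × 0.004 V = 1.98 V.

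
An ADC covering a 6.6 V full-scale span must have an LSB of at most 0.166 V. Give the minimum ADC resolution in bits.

6 bits

Number of steps required ≥ 6.6 V / 0.166 V = 39.76.
Need 2^N ≥ 39.76; 2^5 = 32, 2^6 = 64.
Minimum N = 6.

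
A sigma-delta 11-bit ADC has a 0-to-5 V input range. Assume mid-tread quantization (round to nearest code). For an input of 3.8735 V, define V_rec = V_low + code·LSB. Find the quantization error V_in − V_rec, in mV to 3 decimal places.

One LSB is 5 V / 2048 = 2.441 mV.
(3.8735 − 0)/0.00244141 = 1586.5856; round gives code 1587.
Reconstructed: 3.8745117 V.
Error = 3.8735 − 3.8745117 = -0.00101172 V = -1.012 mV.

-1.012 mV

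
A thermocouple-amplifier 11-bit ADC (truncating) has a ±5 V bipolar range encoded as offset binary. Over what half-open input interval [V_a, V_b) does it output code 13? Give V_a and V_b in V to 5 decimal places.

LSB = 10/2^11 = 4.883 mV.
V_a = V_low + 13·LSB = -4.93652 V; V_b = V_low + 14·LSB = -4.93164 V.

[-4.93652 V, -4.93164 V)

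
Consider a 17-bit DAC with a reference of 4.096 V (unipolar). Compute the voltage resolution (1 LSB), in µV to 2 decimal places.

Full-scale span = 4.096 V.
LSB = 4.096 / 2^17 = 4.096 / 131072 = 3.125e-05 V = 31.25 µV.

31.25 µV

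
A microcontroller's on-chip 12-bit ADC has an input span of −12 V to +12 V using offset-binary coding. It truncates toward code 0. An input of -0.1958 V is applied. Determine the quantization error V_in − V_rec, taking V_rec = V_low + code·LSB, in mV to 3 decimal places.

3.419 mV

LSB = 24/2^12 = 5.859 mV.
(V_in − V_low)/LSB = (-0.1958 − (−12))/0.00585938 = 2014.5835 → code 2014 (floor).
Code 2014 maps back to (−12) + 2014×0.00585938 V = -0.19921875 V.
Difference: 0.00341875 V → 3.419 mV.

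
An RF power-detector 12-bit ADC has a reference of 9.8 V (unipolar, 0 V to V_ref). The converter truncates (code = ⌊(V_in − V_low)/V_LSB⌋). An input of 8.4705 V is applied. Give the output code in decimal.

Full-scale span = 9.8 V; LSB = 9.8/2^12 = 2.393 mV.
(8.4705 − 0) / 0.00239258 = 3540.323 LSBs.
⌊·⌋(3540.323) = 3540.

code 3540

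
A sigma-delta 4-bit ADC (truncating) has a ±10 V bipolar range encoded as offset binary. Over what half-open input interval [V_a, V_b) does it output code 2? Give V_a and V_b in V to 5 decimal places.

LSB = 20/2^4 = 1.2500 V.
V_a = V_low + 2·LSB = -7.5 V; V_b = V_low + 3·LSB = -6.25 V.

[-7.50000 V, -6.25000 V)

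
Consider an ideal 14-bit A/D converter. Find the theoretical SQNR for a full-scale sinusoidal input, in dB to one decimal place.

SNR ≈ 6.02·N + 1.76 dB = 6.02·14 + 1.76 = 86.04 dB.

86.0 dB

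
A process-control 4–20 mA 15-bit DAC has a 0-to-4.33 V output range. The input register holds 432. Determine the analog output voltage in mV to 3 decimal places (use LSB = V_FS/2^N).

57.085 mV

LSB = 4.33 V / 2^15 = 132.14 µV.
V_out = 0 + 432 × 0.000132141 V = 0.057085 V.
= 57.085 mV.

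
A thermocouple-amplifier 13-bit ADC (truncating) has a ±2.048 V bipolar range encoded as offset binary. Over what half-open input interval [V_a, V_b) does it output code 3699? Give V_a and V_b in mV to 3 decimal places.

LSB = 4.096/2^13 = 0.500 mV.
V_a = V_low + 3699·LSB = -0.1985 V; V_b = V_low + 3700·LSB = -0.198 V.

[-198.500 mV, -198.000 mV)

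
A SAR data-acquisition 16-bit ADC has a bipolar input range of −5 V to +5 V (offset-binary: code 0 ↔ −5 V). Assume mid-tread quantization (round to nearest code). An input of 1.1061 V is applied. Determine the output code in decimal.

With 65536 levels over 10 V, one step is 152.59 µV.
(V_in − V_low)/LSB = (1.1061 − (−5)) / 0.000152588 = 40016.937.
Round → code 40017.

code 40017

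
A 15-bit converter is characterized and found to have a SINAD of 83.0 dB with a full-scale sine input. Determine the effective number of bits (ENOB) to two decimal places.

13.50 bits

ENOB = (SINAD − 1.76) / 6.02 = (83.0 − 1.76)/6.02 = 13.495.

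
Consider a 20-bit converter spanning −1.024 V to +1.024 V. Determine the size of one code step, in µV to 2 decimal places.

Full-scale span = 2.048 V.
LSB = 2.048 / 2^20 = 2.048 / 1048576 = 1.95313e-06 V = 1.95 µV.

1.95 µV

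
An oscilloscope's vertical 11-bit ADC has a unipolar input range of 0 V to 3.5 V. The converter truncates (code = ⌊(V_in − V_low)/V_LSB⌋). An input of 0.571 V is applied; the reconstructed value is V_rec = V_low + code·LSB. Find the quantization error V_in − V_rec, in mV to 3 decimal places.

0.199 mV

Step size: 3.5 V ÷ 2^11 = 1.709 mV.
(V_in − V_low)/LSB = (0.571 − 0)/0.00170898 = 334.1166 → code 334 (floor).
V_rec = 0 + 334·0.00170898 = 0.57080078 V.
Difference: 0.000199219 V → 0.199 mV.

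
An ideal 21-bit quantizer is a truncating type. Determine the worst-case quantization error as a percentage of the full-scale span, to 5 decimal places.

Truncating → worst-case error = 1 LSB = V_FS/2^21, so 100/2097152 = 4.76837e-05 % of full scale.

0.00005 %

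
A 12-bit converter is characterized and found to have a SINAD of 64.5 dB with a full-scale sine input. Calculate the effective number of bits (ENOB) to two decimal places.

ENOB = (SINAD − 1.76) / 6.02 = (64.5 − 1.76)/6.02 = 10.422.

10.42 bits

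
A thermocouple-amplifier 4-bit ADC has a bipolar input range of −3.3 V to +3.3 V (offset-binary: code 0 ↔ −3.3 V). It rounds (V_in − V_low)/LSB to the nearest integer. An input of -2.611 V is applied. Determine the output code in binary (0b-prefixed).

Full-scale span = 6.6 V; LSB = 6.6/2^4 = 412.500 mV.
(V_in − V_low)/LSB = (-2.611 − (−3.3)) / 0.4125 = 1.670.
So the output code is 2.
In binary (0b-prefixed): 0b10.

code 0b10 (decimal 2)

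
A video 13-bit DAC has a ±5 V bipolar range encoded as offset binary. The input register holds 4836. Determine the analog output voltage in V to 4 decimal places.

0.9033 V

LSB = 10 V / 2^13 = 1.221 mV.
V_out = (−5) + 4836 × 0.0012207 V = 0.90332 V.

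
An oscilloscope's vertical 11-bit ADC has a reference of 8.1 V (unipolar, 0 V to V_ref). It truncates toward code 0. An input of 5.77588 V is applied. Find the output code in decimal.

code 1460

With 2048 levels over 8.1 V, one step is 3.955 mV.
(V_in − V_low)/LSB = (5.77588 − 0) / 0.00395508 = 1460.371.
So the output code is 1460.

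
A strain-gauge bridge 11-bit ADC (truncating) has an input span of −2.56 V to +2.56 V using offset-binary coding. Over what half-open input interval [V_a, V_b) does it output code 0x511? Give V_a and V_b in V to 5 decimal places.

[0.68250 V, 0.68500 V)

LSB = 5.12/2^11 = 2.500 mV.
Code 0x511 = 1297 decimal.
V_a = V_low + 1297·LSB = 0.6825 V; V_b = V_low + 1298·LSB = 0.685 V.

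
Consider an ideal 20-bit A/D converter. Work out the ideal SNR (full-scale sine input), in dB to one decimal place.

122.2 dB

SNR ≈ 6.02·N + 1.76 dB = 6.02·20 + 1.76 = 122.16 dB.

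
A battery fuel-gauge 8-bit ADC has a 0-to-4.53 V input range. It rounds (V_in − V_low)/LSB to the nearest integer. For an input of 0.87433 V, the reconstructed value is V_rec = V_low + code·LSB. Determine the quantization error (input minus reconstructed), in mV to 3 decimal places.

One LSB is 4.53 V / 256 = 17.695 mV.
(V_in − V_low)/LSB = (0.87433 − 0)/0.0176953 = 49.4103 → code 49 (round).
Reconstructed: 0.86707031 V.
V_in − V_rec = 0.00725969 V = 7.260 mV.

7.260 mV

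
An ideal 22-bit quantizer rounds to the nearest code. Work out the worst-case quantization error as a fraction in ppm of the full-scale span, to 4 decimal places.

Rounding → worst-case error = ½ LSB = V_FS/2^23, so 1e+06/8388608 = 0.119209 ppm of full scale.

0.1192 ppm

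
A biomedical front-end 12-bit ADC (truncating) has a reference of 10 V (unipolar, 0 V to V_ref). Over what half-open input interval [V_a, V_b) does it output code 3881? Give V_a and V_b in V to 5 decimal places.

[9.47510 V, 9.47754 V)

LSB = 10/2^12 = 2.441 mV.
V_a = V_low + 3881·LSB = 9.4751 V; V_b = V_low + 3882·LSB = 9.47754 V.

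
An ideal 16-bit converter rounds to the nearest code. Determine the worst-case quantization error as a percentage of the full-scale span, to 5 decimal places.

Rounding → worst-case error = ½ LSB = V_FS/2^17, so 100/131072 = 0.000762939 % of full scale.

0.00076 %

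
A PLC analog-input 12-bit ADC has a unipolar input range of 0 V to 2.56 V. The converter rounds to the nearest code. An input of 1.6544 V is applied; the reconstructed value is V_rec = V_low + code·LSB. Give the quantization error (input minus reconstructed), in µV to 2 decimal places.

25.00 µV

LSB = 2.56/2^12 = 0.625 mV.
(V_in − V_low)/LSB = (1.6544 − 0)/0.000625 = 2647.0400 → code 2647 (round).
Code 2647 maps back to 0 + 2647×0.000625 V = 1.654375 V.
Error = 1.6544 − 1.654375 = 2.5e-05 V = 25.00 µV.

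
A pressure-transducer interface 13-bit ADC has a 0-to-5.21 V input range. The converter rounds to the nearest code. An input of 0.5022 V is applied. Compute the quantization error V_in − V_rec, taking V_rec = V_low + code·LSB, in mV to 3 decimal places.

-0.229 mV

One LSB is 5.21 V / 8192 = 0.636 mV.
(V_in − V_low)/LSB = (0.5022 − 0)/0.000635986 = 789.6396 → code 790 (round).
Code 790 maps back to 0 + 790×0.000635986 V = 0.5024292 V.
Error = 0.5022 − 0.5024292 = -0.000229199 V = -0.229 mV.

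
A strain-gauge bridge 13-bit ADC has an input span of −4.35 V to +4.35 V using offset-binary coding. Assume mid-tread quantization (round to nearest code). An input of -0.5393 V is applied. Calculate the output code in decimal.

code 3588

With 8192 levels over 8.7 V, one step is 1.062 mV.
(-0.5393 − (−4.35)) / 0.00106201 = 3588.190 LSBs.
So the output code is 3588.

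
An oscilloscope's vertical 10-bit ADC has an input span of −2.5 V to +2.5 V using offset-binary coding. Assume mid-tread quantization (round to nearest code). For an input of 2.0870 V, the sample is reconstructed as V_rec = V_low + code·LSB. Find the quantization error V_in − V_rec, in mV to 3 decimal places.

2.039 mV

One LSB is 5 V / 1024 = 4.883 mV.
(V_in − V_low)/LSB = (2.0870 − (−2.5))/0.00488281 = 939.4176 → code 939 (round).
Code 939 maps back to (−2.5) + 939×0.00488281 V = 2.0849609 V.
Error = 2.0870 − 2.0849609 = 0.00203906 V = 2.039 mV.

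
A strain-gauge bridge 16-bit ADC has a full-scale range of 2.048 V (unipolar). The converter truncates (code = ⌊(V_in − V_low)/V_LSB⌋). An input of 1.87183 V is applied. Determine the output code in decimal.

code 59898

Full-scale span = 2.048 V; LSB = 2.048/2^16 = 31.25 µV.
(V_in − V_low)/LSB = (1.87183 − 0) / 3.125e-05 = 59898.560.
So the output code is 59898.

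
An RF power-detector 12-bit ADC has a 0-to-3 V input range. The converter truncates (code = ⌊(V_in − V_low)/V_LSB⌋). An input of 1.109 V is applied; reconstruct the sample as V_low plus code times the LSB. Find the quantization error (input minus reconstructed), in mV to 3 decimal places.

Step size: 3 V ÷ 2^12 = 0.732 mV.
(1.109 − 0)/0.000732422 = 1514.1547; ⌊·⌋ gives code 1514.
Code 1514 maps back to 0 + 1514×0.000732422 V = 1.1088867 V.
V_in − V_rec = 0.000113281 V = 0.113 mV.

0.113 mV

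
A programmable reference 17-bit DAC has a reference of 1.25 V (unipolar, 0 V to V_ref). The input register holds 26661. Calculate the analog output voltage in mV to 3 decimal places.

254.259 mV

LSB = 1.25 V / 2^17 = 9.54 µV.
V_out = 0 + 26661 × 9.53674e-06 V = 0.254259 V.
= 254.259 mV.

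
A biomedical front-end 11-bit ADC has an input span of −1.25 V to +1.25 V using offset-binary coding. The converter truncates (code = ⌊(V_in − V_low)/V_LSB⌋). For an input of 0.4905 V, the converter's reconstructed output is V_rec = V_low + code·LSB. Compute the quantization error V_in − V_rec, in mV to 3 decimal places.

0.998 mV

One LSB is 2.5 V / 2048 = 1.221 mV.
(0.4905 − (−1.25))/0.0012207 = 1425.8176; ⌊·⌋ gives code 1425.
Code 1425 maps back to (−1.25) + 1425×0.0012207 V = 0.48950195 V.
Difference: 0.000998047 V → 0.998 mV.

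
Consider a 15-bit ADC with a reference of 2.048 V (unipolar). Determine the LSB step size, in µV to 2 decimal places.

Full-scale span = 2.048 V.
LSB = 2.048 / 2^15 = 2.048 / 32768 = 6.25e-05 V = 62.50 µV.

62.50 µV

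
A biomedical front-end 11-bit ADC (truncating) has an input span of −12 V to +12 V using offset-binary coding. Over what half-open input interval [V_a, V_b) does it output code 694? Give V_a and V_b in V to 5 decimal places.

[-3.86719 V, -3.85547 V)

LSB = 24/2^11 = 11.719 mV.
V_a = V_low + 694·LSB = -3.86719 V; V_b = V_low + 695·LSB = -3.85547 V.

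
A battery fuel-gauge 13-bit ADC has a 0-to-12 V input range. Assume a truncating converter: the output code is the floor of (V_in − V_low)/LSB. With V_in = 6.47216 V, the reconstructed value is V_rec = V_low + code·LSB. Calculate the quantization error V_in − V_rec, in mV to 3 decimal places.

One LSB is 12 V / 8192 = 1.465 mV.
(V_in − V_low)/LSB = (6.47216 − 0)/0.00146484 = 4418.3279 → code 4418 (floor).
Code 4418 maps back to 0 + 4418×0.00146484 V = 6.4716797 V.
V_in − V_rec = 0.000480312 V = 0.480 mV.

0.480 mV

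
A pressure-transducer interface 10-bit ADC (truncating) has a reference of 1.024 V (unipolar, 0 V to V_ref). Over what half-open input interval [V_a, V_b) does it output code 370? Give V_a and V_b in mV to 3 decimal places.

LSB = 1.024/2^10 = 1.000 mV.
V_a = V_low + 370·LSB = 0.37 V; V_b = V_low + 371·LSB = 0.371 V.

[370.000 mV, 371.000 mV)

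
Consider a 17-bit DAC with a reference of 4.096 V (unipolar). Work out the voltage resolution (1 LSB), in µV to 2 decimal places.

31.25 µV

Full-scale span = 4.096 V.
LSB = 4.096 / 2^17 = 4.096 / 131072 = 3.125e-05 V = 31.25 µV.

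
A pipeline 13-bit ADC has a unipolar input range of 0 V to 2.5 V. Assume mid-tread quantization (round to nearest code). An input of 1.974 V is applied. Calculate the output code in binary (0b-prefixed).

code 0b1100101000100 (decimal 6468)

LSB = 2.5 V / 8192 = 305.18 µV.
(1.974 − 0) / 0.000305176 = 6468.403 LSBs.
So the output code is 6468.
In binary (0b-prefixed): 0b1100101000100.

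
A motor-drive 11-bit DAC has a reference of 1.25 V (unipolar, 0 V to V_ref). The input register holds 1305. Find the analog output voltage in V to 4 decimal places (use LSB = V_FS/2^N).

0.7965 V

LSB = 1.25 V / 2^11 = 0.610 mV.
V_out = 0 + 1305 × 0.000610352 V = 0.796509 V.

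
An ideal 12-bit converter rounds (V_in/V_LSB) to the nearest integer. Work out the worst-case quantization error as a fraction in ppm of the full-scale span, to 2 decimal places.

Rounding → worst-case error = ½ LSB = V_FS/2^13, so 1e+06/8192 = 122.07 ppm of full scale.

122.07 ppm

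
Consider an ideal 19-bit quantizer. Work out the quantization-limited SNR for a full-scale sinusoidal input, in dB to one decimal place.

116.1 dB

SNR ≈ 6.02·N + 1.76 dB = 6.02·19 + 1.76 = 116.14 dB.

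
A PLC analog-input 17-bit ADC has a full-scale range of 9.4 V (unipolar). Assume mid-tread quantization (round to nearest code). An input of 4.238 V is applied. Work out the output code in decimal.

LSB = 9.4 V / 131072 = 71.72 µV.
(V_in − V_low)/LSB = (4.238 − 0) / 7.17163e-05 = 59093.951.
Round → code 59094.

code 59094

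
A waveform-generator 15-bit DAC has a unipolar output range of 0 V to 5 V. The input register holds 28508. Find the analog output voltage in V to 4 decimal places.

LSB = 5 V / 2^15 = 152.59 µV.
V_out = 0 + 28508 × 0.000152588 V = 4.34998 V.

4.3500 V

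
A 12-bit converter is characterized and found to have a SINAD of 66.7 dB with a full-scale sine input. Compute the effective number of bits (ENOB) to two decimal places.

ENOB = (SINAD − 1.76) / 6.02 = (66.7 − 1.76)/6.02 = 10.787.

10.79 bits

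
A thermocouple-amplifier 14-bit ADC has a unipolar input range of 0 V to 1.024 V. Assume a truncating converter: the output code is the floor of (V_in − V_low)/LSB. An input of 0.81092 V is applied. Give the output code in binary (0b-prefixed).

code 0b11001010101110 (decimal 12974)

LSB = 1.024 V / 16384 = 62.50 µV.
Input sits at 12974.720 steps above V_low.
So the output code is 12974.
In binary (0b-prefixed): 0b11001010101110.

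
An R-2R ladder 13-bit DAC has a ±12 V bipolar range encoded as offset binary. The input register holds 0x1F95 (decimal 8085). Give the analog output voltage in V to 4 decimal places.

LSB = 24 V / 2^13 = 2.930 mV.
Code 0x1F95 = 8085 decimal.
V_out = (−12) + 8085 × 0.00292969 V = 11.6865 V.

11.6865 V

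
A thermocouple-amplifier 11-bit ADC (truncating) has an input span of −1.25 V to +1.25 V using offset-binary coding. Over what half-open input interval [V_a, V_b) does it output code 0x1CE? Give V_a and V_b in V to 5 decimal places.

[-0.68604 V, -0.68481 V)

LSB = 2.5/2^11 = 1.221 mV.
Code 0x1CE = 462 decimal.
V_a = V_low + 462·LSB = -0.686035 V; V_b = V_low + 463·LSB = -0.684814 V.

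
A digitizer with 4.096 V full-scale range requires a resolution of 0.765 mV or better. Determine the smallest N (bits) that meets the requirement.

13 bits

Number of steps required ≥ 4.096 V / 0.765 mV = 5354.25.
Need 2^N ≥ 5354.25; 2^12 = 4096, 2^13 = 8192.
Minimum N = 13.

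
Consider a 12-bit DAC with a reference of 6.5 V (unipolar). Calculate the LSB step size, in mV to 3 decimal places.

Full-scale span = 6.5 V.
LSB = 6.5 / 2^12 = 6.5 / 4096 = 0.00158691 V = 1.587 mV.

1.587 mV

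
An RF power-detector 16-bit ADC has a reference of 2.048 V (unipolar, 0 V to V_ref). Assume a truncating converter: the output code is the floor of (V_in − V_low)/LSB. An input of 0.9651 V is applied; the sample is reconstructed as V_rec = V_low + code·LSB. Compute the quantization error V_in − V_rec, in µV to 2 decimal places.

LSB = 2.048/2^16 = 31.25 µV.
(V_in − V_low)/LSB = (0.9651 − 0)/3.125e-05 = 30883.2000 → code 30883 (floor).
Reconstructed: 0.96509375 V.
Error = 0.9651 − 0.96509375 = 6.25e-06 V = 6.25 µV.

6.25 µV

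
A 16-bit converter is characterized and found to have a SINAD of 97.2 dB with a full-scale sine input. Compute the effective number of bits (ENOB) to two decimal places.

15.85 bits

ENOB = (SINAD − 1.76) / 6.02 = (97.2 − 1.76)/6.02 = 15.854.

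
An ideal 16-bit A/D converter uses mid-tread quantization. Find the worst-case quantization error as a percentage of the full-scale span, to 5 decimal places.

0.00076 %

Rounding → worst-case error = ½ LSB = V_FS/2^17, so 100/131072 = 0.000762939 % of full scale.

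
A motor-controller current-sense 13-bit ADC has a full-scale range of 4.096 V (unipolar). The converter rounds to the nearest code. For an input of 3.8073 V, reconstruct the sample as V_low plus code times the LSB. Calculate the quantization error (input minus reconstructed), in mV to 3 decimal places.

-0.200 mV

LSB = 4.096/2^13 = 0.500 mV.
(3.8073 − 0)/0.0005 = 7614.6000; round gives code 7615.
Reconstructed: 3.8075 V.
Error = 3.8073 − 3.8075 = -0.0002 V = -0.200 mV.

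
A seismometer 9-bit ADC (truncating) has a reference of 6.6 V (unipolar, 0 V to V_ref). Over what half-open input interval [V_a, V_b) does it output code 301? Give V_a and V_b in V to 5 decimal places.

LSB = 6.6/2^9 = 12.891 mV.
V_a = V_low + 301·LSB = 3.88008 V; V_b = V_low + 302·LSB = 3.89297 V.

[3.88008 V, 3.89297 V)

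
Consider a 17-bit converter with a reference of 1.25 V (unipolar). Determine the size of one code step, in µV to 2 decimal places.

9.54 µV

Full-scale span = 1.25 V.
LSB = 1.25 / 2^17 = 1.25 / 131072 = 9.53674e-06 V = 9.54 µV.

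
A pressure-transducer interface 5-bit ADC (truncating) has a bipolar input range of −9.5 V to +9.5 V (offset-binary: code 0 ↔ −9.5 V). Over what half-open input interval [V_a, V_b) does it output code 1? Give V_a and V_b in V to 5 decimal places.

[-8.90625 V, -8.31250 V)

LSB = 19/2^5 = 0.5938 V.
V_a = V_low + 1·LSB = -8.90625 V; V_b = V_low + 2·LSB = -8.3125 V.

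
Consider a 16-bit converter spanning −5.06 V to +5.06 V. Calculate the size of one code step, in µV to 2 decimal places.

Full-scale span = 10.12 V.
LSB = 10.12 / 2^16 = 10.12 / 65536 = 0.000154419 V = 154.42 µV.

154.42 µV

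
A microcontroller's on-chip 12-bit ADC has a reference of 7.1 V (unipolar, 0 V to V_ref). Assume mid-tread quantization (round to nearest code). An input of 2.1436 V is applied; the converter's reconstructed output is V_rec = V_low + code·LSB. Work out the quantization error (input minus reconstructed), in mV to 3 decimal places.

-0.614 mV

One LSB is 7.1 V / 4096 = 1.733 mV.
(2.1436 − 0)/0.0017334 = 1236.6459; round gives code 1237.
Code 1237 maps back to 0 + 1237×0.0017334 V = 2.1442139 V.
Difference: -0.000613867 V → -0.614 mV.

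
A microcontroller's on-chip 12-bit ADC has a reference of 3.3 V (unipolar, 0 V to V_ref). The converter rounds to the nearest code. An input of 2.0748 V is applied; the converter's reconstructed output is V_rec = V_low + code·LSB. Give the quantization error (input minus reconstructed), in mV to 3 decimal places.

One LSB is 3.3 V / 4096 = 0.806 mV.
(V_in − V_low)/LSB = (2.0748 − 0)/0.000805664 = 2575.2669 → code 2575 (round).
V_rec = 0 + 2575·0.000805664 = 2.074585 V.
Error = 2.0748 − 2.074585 = 0.000215039 V = 0.215 mV.

0.215 mV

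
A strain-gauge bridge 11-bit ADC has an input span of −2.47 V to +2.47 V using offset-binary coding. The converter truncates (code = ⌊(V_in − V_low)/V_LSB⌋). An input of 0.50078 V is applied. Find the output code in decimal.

LSB = 4.94 V / 2048 = 2.412 mV.
Input sits at 1231.611 steps above V_low.
Floor → code 1231.

code 1231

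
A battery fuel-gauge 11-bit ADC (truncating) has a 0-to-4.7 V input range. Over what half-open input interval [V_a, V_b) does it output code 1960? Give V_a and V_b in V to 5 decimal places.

LSB = 4.7/2^11 = 2.295 mV.
V_a = V_low + 1960·LSB = 4.49805 V; V_b = V_low + 1961·LSB = 4.50034 V.

[4.49805 V, 4.50034 V)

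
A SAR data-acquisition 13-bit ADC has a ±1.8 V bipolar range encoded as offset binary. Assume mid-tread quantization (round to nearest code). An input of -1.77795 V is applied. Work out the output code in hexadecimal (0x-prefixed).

Full-scale span = 3.6 V; LSB = 3.6/2^13 = 439.45 µV.
(-1.77795 − (−1.8)) / 0.000439453 = 50.176 LSBs.
round(50.176) = 50.
In hexadecimal (0x-prefixed): 0x32.

code 0x32 (decimal 50)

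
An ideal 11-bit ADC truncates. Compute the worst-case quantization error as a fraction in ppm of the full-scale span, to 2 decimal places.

488.28 ppm

Truncating → worst-case error = 1 LSB = V_FS/2^11, so 1e+06/2048 = 488.281 ppm of full scale.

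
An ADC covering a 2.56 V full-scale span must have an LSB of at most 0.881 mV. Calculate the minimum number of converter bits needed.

Number of steps required ≥ 2.56 V / 0.881 mV = 2905.79.
Need 2^N ≥ 2905.79; 2^11 = 2048, 2^12 = 4096.
Minimum N = 12.

12 bits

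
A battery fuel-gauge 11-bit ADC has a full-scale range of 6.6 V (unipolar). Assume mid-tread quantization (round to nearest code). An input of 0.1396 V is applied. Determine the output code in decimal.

Full-scale span = 6.6 V; LSB = 6.6/2^11 = 3.223 mV.
(0.1396 − 0) / 0.00322266 = 43.318 LSBs.
round(43.318) = 43.

code 43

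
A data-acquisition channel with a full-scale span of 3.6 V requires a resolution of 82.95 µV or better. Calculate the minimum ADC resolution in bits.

16 bits

Number of steps required ≥ 3.6 V / 82.95 µV = 43399.64.
Need 2^N ≥ 43399.64; 2^15 = 32768, 2^16 = 65536.
Minimum N = 16.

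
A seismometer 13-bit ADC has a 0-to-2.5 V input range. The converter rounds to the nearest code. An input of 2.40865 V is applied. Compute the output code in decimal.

code 7893

LSB = 2.5 V / 8192 = 305.18 µV.
(2.40865 − 0) / 0.000305176 = 7892.664 LSBs.
Round → code 7893.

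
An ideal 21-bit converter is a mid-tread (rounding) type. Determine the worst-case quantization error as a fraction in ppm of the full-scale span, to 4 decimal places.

Rounding → worst-case error = ½ LSB = V_FS/2^22, so 1e+06/4194304 = 0.238419 ppm of full scale.

0.2384 ppm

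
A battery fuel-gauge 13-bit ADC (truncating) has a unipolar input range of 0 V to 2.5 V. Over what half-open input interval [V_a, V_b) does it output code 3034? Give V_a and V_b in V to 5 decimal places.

LSB = 2.5/2^13 = 305.18 µV.
V_a = V_low + 3034·LSB = 0.925903 V; V_b = V_low + 3035·LSB = 0.926208 V.

[0.92590 V, 0.92621 V)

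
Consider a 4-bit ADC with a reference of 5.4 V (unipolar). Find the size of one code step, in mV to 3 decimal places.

Full-scale span = 5.4 V.
LSB = 5.4 / 2^4 = 5.4 / 16 = 0.3375 V = 337.500 mV.

337.500 mV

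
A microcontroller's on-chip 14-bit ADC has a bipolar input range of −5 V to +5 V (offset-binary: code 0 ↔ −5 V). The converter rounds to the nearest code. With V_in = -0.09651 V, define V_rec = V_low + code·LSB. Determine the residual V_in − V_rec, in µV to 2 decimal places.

-74.45 µV

Step size: 10 V ÷ 2^14 = 0.610 mV.
Scaled input = 8033.8780 LSBs, so code = 8034.
Reconstructed: -0.096435547 V.
Error = -0.09651 − (−0.096435547) = -7.44531e-05 V = -74.45 µV.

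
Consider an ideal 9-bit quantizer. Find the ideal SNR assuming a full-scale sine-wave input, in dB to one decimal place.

SNR ≈ 6.02·N + 1.76 dB = 6.02·9 + 1.76 = 55.94 dB.

55.9 dB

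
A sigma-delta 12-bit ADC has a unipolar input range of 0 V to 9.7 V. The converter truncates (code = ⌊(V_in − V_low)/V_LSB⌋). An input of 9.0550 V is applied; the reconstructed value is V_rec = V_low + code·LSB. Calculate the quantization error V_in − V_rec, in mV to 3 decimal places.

Step size: 9.7 V ÷ 2^12 = 2.368 mV.
(9.0550 − 0)/0.00236816 = 3823.6371; ⌊·⌋ gives code 3823.
Reconstructed: 9.0534912 V.
Error = 9.0550 − 9.0534912 = 0.00150879 V = 1.509 mV.

1.509 mV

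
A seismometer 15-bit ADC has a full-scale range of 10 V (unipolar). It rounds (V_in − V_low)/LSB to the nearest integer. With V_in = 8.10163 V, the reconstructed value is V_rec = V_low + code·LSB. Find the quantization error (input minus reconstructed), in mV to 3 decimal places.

0.129 mV

LSB = 10/2^15 = 305.18 µV.
(8.10163 − 0)/0.000305176 = 26547.4212; round gives code 26547.
Reconstructed: 8.1015015 V.
Difference: 0.000128535 V → 0.129 mV.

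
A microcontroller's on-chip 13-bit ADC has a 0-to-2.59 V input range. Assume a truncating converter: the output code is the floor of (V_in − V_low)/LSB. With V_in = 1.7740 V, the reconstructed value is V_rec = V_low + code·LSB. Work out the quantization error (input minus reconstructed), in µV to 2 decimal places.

One LSB is 2.59 V / 8192 = 316.16 µV.
Scaled input = 5611.0456 LSBs, so code = 5611.
Code 5611 maps back to 0 + 5611×0.000316162 V = 1.7739856 V.
V_in − V_rec = 1.44043e-05 V = 14.40 µV.

14.40 µV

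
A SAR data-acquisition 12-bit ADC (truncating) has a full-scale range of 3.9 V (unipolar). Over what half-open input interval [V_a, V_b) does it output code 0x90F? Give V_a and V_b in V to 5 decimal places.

LSB = 3.9/2^12 = 0.952 mV.
Code 0x90F = 2319 decimal.
V_a = V_low + 2319·LSB = 2.20803 V; V_b = V_low + 2320·LSB = 2.20898 V.

[2.20803 V, 2.20898 V)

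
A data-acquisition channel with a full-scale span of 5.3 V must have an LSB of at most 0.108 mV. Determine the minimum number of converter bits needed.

Number of steps required ≥ 5.3 V / 0.108 mV = 49074.07.
Need 2^N ≥ 49074.07; 2^15 = 32768, 2^16 = 65536.
Minimum N = 16.

16 bits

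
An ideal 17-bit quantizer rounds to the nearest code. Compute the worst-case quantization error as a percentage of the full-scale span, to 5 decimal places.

Rounding → worst-case error = ½ LSB = V_FS/2^18, so 100/262144 = 0.00038147 % of full scale.

0.00038 %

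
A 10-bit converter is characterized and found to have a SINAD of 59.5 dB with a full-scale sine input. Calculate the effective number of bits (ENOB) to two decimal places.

ENOB = (SINAD − 1.76) / 6.02 = (59.5 − 1.76)/6.02 = 9.591.

9.59 bits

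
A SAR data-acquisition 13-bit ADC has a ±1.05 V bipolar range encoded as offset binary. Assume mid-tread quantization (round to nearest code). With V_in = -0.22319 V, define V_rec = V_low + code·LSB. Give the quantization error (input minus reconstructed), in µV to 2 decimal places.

88.81 µV

Step size: 2.1 V ÷ 2^13 = 256.35 µV.
(V_in − V_low)/LSB = (-0.22319 − (−1.05))/0.000256348 = 3225.3464 → code 3225 (round).
Code 3225 maps back to (−1.05) + 3225×0.000256348 V = -0.22327881 V.
Difference: 8.88086e-05 V → 88.81 µV.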